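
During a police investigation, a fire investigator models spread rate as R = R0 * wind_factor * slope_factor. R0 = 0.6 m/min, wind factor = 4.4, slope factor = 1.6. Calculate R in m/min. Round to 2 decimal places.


Fire spread rate calculation:
R = R0 * wind_factor * slope_factor
= 0.6 * 4.4 * 1.6
= 2.64 * 1.6
= 4.22 m/min

4.22


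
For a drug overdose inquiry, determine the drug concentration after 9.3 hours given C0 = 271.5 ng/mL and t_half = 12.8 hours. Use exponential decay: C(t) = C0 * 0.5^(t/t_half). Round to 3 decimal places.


Drug concentration decay:
Number of half-lives = t / t_half = 9.3 / 12.8 = 0.726562
Decay factor = 0.5^0.726562 = 0.60434237
C(t) = 271.5 * 0.60434237 = 164.079 ng/mL

164.079


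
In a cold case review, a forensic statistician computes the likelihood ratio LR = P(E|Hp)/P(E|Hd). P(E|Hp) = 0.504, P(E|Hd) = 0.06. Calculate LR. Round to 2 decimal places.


Likelihood ratio calculation:
LR = P(E|Hp) / P(E|Hd)
LR = 0.504 / 0.06
LR = 8.40

8.40


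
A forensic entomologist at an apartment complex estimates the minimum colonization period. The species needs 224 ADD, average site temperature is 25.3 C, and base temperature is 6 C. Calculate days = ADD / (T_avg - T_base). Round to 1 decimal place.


Insect development time:
Effective temperature = avg_temp - T_base = 25.3 - 6 = 19.3 C
Days = ADD / effective_temp = 224 / 19.3 = 11.6 days

11.6


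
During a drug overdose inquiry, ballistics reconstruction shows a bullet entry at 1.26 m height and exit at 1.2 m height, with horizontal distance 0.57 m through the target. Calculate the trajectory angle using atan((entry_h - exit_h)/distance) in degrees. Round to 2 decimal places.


Bullet trajectory angle:
Height difference = 1.26 - 1.2 = 0.06 m
angle = atan(0.06 / 0.57)
angle = atan(0.105263)
angle = 6.01 degrees

6.01


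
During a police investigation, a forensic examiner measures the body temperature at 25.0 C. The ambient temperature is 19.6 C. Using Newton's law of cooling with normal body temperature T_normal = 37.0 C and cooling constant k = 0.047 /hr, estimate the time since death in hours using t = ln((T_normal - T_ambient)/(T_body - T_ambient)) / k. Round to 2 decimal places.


Using Newton's law of cooling:
t = ln((T_normal - T_ambient) / (T_body - T_ambient)) / k
T_normal - T_ambient = 17.4
T_body - T_ambient = 5.4
Ratio = 3.222222
ln(ratio) = 1.170071
t = 1.170071 / 0.047 = 24.90 hours

24.90


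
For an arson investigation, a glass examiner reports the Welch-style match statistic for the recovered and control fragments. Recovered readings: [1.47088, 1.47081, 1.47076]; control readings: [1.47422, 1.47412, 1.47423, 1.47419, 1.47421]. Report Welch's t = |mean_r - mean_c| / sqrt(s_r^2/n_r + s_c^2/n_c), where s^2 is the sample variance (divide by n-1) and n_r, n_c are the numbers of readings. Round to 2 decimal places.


Welch's t-criterion for glass RI comparison:
Recovered mean = sum / n_r = 4.41245 / 3 = 1.4708167
Control mean = sum / n_c = 7.37097 / 5 = 1.474194
Recovered sample variance s_r^2 = 3.63333e-09
Control sample variance s_c^2 = 1.93e-09
Welch SE (unpooled) = sqrt(s_r^2/n_r + s_c^2/n_c) = sqrt(1.21111e-09 + 3.86e-10) = sqrt(1.59711e-09) = 3.99639e-05
|mean_r - mean_c| = 0.00337733
t = 0.00337733 / 3.99639e-05 = 84.51

84.51


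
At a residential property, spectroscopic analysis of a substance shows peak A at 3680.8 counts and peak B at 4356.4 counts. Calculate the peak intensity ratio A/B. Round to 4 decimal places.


Spectral peak ratio:
Peak A = 3680.8 counts
Peak B = 4356.4 counts
Ratio = 3680.8 / 4356.4 = 0.8449

0.8449


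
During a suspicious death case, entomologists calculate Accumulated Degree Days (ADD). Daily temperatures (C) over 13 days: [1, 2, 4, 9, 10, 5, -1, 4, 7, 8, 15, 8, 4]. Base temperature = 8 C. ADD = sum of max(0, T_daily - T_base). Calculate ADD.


Computing ADD day by day:
Day 1: max(0, 1 - 8) = 0
Day 2: max(0, 2 - 8) = 0
Day 3: max(0, 4 - 8) = 0
Day 4: max(0, 9 - 8) = 1
Day 5: max(0, 10 - 8) = 2
Day 6: max(0, 5 - 8) = 0
Day 7: max(0, -1 - 8) = 0
Day 8: max(0, 4 - 8) = 0
Day 9: max(0, 7 - 8) = 0
Day 10: max(0, 8 - 8) = 0
Day 11: max(0, 15 - 8) = 7
Day 12: max(0, 8 - 8) = 0
Day 13: max(0, 4 - 8) = 0
Total ADD = 10

10


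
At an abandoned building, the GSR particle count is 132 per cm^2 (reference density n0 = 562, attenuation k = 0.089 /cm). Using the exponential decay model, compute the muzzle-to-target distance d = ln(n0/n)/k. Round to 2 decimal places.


GSR distance calculation:
n0/n = 562 / 132 = 4.257576
ln(n0/n) = 1.4487
d = 1.4487 / 0.089 = 16.28 cm

16.28


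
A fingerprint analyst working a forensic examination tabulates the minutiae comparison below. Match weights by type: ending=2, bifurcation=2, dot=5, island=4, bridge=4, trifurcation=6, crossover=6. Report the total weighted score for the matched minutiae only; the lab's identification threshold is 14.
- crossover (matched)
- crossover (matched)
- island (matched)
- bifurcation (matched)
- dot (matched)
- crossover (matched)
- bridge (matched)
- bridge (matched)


Weighted minutiae match score:
  crossover: matched, +6 (running total 6)
  crossover: matched, +6 (running total 12)
  island: matched, +4 (running total 16)
  bifurcation: matched, +2 (running total 18)
  dot: matched, +5 (running total 23)
  crossover: matched, +6 (running total 29)
  bridge: matched, +4 (running total 33)
  bridge: matched, +4 (running total 37)
Total score = 37
Threshold = 14; verdict = identification

37


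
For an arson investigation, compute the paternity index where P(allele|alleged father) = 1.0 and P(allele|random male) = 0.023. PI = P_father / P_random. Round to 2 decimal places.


Paternity Index calculation:
PI = P(allele|father) / P(allele|random)
PI = 1.0 / 0.023
PI = 43.48

43.48


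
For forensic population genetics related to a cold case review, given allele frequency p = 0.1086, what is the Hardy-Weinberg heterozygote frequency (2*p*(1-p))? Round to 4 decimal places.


Hardy-Weinberg heterozygote frequency:
q = 1 - p = 1 - 0.1086 = 0.8914
2pq = 2 * 0.1086 * 0.8914 = 0.1936

0.1936


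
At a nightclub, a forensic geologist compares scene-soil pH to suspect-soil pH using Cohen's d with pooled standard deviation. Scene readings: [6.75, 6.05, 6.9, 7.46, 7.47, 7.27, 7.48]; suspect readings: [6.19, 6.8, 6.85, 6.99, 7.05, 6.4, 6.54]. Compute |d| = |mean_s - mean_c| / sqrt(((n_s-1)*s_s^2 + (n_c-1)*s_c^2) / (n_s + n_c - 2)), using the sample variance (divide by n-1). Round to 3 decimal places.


Pooled-variance Cohen's d for soil pH comparison:
Scene mean = 49.38 / 7 = 7.054286
Suspect mean = 46.82 / 7 = 6.688571
Scene sample variance s_s^2 = 0.281695
Suspect sample variance s_c^2 = 0.102314
Pooled variance = ((n_s-1)*s_s^2 + (n_c-1)*s_c^2) / (n_s + n_c - 2) = 0.192005
Pooled SD = sqrt(0.192005) = 0.438184
Mean difference = 0.365714
|d| = |0.365714| / 0.438184 = 0.835

0.835


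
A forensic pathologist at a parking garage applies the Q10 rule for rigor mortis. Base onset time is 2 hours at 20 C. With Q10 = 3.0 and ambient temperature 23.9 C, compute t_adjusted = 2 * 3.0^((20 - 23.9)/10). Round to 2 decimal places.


Rigor mortis time adjustment:
Exponent = (T_ref - T_actual) / 10 = (20 - 23.9) / 10 = -0.39
Q10 factor = 3.0^-0.39 = 0.65151
t_adjusted = 2 * 0.65151 = 1.30 hours

1.30


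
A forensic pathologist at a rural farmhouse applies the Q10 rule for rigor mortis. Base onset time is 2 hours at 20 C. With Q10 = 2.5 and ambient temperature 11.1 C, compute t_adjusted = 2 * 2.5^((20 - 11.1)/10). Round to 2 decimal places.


Rigor mortis time adjustment:
Exponent = (T_ref - T_actual) / 10 = (20 - 11.1) / 10 = 0.89
Q10 factor = 2.5^0.89 = 2.2603
t_adjusted = 2 * 2.2603 = 4.52 hours

4.52


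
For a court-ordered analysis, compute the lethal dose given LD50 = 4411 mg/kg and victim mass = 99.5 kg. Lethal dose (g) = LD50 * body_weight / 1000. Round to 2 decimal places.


Lethal dose calculation:
Lethal dose = LD50 * body_weight / 1000
= 4411 * 99.5 / 1000
= 438894.5 / 1000
= 438.89 g

438.89


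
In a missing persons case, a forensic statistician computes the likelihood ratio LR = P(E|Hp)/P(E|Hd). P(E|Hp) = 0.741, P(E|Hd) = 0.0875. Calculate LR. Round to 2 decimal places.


Likelihood ratio calculation:
LR = P(E|Hp) / P(E|Hd)
LR = 0.741 / 0.0875
LR = 8.47

8.47


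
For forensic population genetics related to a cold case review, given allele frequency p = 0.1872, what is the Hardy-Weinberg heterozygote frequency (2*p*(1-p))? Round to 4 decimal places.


Hardy-Weinberg heterozygote frequency:
q = 1 - p = 1 - 0.1872 = 0.8128
2pq = 2 * 0.1872 * 0.8128 = 0.3043

0.3043


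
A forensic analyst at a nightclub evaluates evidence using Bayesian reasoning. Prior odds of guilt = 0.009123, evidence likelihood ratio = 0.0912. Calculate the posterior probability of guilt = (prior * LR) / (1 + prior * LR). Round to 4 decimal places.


Bayesian evidence evaluation:
Posterior odds = prior_odds * LR = 0.009123 * 0.0912 = 0.0008320176
Posterior probability = posterior_odds / (1 + posterior_odds)
= 0.0008320176 / (1 + 0.0008320176)
= 0.0008320176 / 1.0008320176
= 0.0008

0.0008


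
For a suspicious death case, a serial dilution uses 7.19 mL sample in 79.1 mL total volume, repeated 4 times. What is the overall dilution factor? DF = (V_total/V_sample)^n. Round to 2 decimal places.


Dilution factor calculation:
Single dilution = V_total / V_sample = 79.1 / 7.19 ≈ 11.001391
Number of dilutions = 4
Total DF = (79.1 / 7.19)^4 (full precision, rounded at the end) = 14648.41

14648.41


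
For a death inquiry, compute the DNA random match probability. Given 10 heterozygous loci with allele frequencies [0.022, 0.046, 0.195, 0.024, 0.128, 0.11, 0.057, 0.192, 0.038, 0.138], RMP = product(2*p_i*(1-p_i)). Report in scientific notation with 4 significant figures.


Computing RMP for 10 loci:
Locus 1: 2 * 0.022 * 0.978 = 0.043032
Locus 2: 2 * 0.046 * 0.954 = 0.087768
Locus 3: 2 * 0.195 * 0.805 = 0.31395
Locus 4: 2 * 0.024 * 0.976 = 0.046848
Locus 5: 2 * 0.128 * 0.872 = 0.223232
Locus 6: 2 * 0.11 * 0.89 = 0.1958
Locus 7: 2 * 0.057 * 0.943 = 0.107502
Locus 8: 2 * 0.192 * 0.808 = 0.310272
Locus 9: 2 * 0.038 * 0.962 = 0.073112
Locus 10: 2 * 0.138 * 0.862 = 0.237912
RMP = 1.409e-09

1.409e-09


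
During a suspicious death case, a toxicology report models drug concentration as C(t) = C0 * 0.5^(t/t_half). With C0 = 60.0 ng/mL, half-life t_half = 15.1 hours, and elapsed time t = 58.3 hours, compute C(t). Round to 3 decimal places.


Drug concentration decay:
Number of half-lives = t / t_half = 58.3 / 15.1 = 3.860927
Decay factor = 0.5^3.860927 = 0.06882483
C(t) = 60.0 * 0.06882483 = 4.129 ng/mL

4.129


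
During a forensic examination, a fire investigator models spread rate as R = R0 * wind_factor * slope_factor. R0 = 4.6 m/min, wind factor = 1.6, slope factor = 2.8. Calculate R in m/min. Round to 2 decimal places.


Fire spread rate calculation:
R = R0 * wind_factor * slope_factor
= 4.6 * 1.6 * 2.8
= 7.36 * 2.8
= 20.61 m/min

20.61


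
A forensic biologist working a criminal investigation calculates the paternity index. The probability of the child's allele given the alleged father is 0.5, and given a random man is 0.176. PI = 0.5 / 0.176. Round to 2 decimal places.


Paternity Index calculation:
PI = P(allele|father) / P(allele|random)
PI = 0.5 / 0.176
PI = 2.84

2.84


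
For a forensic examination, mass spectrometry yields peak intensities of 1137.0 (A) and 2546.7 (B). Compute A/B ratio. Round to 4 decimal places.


Spectral peak ratio:
Peak A = 1137.0 counts
Peak B = 2546.7 counts
Ratio = 1137.0 / 2546.7 = 0.4465

0.4465


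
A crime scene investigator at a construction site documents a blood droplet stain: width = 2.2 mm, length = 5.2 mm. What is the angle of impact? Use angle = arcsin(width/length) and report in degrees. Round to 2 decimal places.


Blood spatter impact angle calculation:
width / length = 2.2 / 5.2 = 0.423077
angle = arcsin(0.423077)
angle = 25.03 degrees

25.03


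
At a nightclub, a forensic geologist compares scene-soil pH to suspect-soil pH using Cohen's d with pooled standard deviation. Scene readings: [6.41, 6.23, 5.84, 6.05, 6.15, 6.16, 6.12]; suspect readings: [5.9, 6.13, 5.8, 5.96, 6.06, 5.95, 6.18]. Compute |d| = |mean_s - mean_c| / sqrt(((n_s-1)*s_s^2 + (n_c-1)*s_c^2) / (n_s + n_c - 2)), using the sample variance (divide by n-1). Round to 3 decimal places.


Pooled-variance Cohen's d for soil pH comparison:
Scene mean = 42.96 / 7 = 6.137143
Suspect mean = 41.98 / 7 = 5.997143
Scene sample variance s_s^2 = 0.02999
Suspect sample variance s_c^2 = 0.017824
Pooled variance = ((n_s-1)*s_s^2 + (n_c-1)*s_c^2) / (n_s + n_c - 2) = 0.023907
Pooled SD = sqrt(0.023907) = 0.154619
Mean difference = 0.14
|d| = |0.14| / 0.154619 = 0.905

0.905


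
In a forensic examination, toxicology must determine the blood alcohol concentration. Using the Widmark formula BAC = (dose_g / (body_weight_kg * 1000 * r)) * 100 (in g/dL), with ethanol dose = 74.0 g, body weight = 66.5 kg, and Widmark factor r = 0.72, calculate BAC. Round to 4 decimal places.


Applying the Widmark formula:
BAC = (dose_g / (body_wt * 1000 * r)) * 100
Denominator = 66.5 * 1000 * 0.72 = 47880
BAC = (74.0 / 47880) * 100
BAC = 0.1546 g/dL

0.1546


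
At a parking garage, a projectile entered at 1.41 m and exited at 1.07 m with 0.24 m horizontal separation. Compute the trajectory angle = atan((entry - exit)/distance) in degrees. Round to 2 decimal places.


Bullet trajectory angle:
Height difference = 1.41 - 1.07 = 0.34 m
angle = atan(0.34 / 0.24)
angle = atan(1.416667)
angle = 54.78 degrees

54.78


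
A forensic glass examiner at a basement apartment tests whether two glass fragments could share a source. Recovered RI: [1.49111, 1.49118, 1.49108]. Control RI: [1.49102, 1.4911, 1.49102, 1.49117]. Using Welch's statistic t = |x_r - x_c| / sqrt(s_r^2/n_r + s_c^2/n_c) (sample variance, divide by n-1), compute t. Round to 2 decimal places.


Welch's t-criterion for glass RI comparison:
Recovered mean = sum / n_r = 4.47337 / 3 = 1.4911233
Control mean = sum / n_c = 5.96431 / 4 = 1.4910775
Recovered sample variance s_r^2 = 2.63333e-09
Control sample variance s_c^2 = 5.225e-09
Welch SE (unpooled) = sqrt(s_r^2/n_r + s_c^2/n_c) = sqrt(8.77778e-10 + 1.30625e-09) = sqrt(2.18403e-09) = 4.67336e-05
|mean_r - mean_c| = 4.58333e-05
t = 4.58333e-05 / 4.67336e-05 = 0.98

0.98


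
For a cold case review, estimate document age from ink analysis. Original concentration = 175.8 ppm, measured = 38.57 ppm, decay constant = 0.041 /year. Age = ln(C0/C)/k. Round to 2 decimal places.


Document age estimation:
C0/C = 175.8 / 38.57 = 4.557947
ln(C0/C) = 1.516872
t = 1.516872 / 0.041 = 37.00 years

37.00


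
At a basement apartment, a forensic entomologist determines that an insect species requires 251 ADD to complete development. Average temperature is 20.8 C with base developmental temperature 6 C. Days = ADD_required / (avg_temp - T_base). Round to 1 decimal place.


Insect development time:
Effective temperature = avg_temp - T_base = 20.8 - 6 = 14.8 C
Days = ADD / effective_temp = 251 / 14.8 = 17.0 days

17.0


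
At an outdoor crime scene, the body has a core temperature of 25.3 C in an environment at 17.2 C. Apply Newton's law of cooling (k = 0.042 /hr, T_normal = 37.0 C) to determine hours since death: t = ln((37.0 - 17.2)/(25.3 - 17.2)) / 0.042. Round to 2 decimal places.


Using Newton's law of cooling:
t = ln((T_normal - T_ambient) / (T_body - T_ambient)) / k
T_normal - T_ambient = 19.8
T_body - T_ambient = 8.1
Ratio = 2.444444
ln(ratio) = 0.893818
t = 0.893818 / 0.042 = 21.28 hours

21.28


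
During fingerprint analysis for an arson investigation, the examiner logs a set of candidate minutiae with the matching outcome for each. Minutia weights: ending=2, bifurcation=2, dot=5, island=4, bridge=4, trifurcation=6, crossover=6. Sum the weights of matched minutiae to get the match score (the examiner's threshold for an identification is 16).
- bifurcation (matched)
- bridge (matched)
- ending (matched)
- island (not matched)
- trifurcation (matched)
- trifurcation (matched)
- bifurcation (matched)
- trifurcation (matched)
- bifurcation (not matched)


Weighted minutiae match score:
  bifurcation: matched, +2 (running total 2)
  bridge: matched, +4 (running total 6)
  ending: matched, +2 (running total 8)
  island: not matched, +0
  trifurcation: matched, +6 (running total 14)
  trifurcation: matched, +6 (running total 20)
  bifurcation: matched, +2 (running total 22)
  trifurcation: matched, +6 (running total 28)
  bifurcation: not matched, +0
Total score = 28
Threshold = 16; verdict = identification

28


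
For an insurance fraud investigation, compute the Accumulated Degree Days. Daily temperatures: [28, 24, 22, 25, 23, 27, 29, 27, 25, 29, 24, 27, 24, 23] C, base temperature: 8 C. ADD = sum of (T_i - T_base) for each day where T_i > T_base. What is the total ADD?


Computing ADD day by day:
Day 1: max(0, 28 - 8) = 20
Day 2: max(0, 24 - 8) = 16
Day 3: max(0, 22 - 8) = 14
Day 4: max(0, 25 - 8) = 17
Day 5: max(0, 23 - 8) = 15
Day 6: max(0, 27 - 8) = 19
Day 7: max(0, 29 - 8) = 21
Day 8: max(0, 27 - 8) = 19
Day 9: max(0, 25 - 8) = 17
Day 10: max(0, 29 - 8) = 21
Day 11: max(0, 24 - 8) = 16
Day 12: max(0, 27 - 8) = 19
Day 13: max(0, 24 - 8) = 16
Day 14: max(0, 23 - 8) = 15
Total ADD = 245

245


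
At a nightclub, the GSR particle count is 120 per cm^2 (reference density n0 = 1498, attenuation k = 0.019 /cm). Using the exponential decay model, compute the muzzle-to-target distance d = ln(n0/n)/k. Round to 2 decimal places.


GSR distance calculation:
n0/n = 1498 / 120 = 12.483333
ln(n0/n) = 2.524394
d = 2.524394 / 0.019 = 132.86 cm

132.86


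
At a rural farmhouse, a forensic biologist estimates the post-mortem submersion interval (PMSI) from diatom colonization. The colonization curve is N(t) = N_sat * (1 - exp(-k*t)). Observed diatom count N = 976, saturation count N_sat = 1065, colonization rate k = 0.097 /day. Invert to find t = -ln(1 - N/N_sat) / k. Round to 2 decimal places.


PMSI from diatom colonization curve:
N / N_sat = 976 / 1065 = 0.916432
1 - N/N_sat = 0.083568
ln(1 - N/N_sat) = -2.482095
t = -ln(1 - N/N_sat) / k = -(-2.482095) / 0.097 = 25.59 days

25.59


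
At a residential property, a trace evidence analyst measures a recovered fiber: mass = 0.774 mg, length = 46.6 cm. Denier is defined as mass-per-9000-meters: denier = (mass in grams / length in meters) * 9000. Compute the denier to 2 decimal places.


Denier calculation:
Mass in grams = 0.774 mg / 1000 = 0.000774 g
Length in meters = 46.6 cm / 100 = 0.466 m
Linear density = mass / length = 0.000774 / 0.466 = 0.00166094 g/m
Denier = (g/m) * 9000 = 0.00166094 * 9000 = 14.95

14.95


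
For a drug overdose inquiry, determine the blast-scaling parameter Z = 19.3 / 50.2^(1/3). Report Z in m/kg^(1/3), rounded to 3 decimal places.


Scaled distance calculation:
W^(1/3) = 50.2^(1/3) = 3.688937
Z = R / W^(1/3) = 19.3 / 3.688937
Z = 5.232 m/kg^(1/3)

5.232


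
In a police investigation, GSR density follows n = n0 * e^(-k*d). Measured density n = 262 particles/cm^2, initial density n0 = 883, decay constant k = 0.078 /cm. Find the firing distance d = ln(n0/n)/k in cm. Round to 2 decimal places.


GSR distance calculation:
n0/n = 883 / 262 = 3.370229
ln(n0/n) = 1.214981
d = 1.214981 / 0.078 = 15.58 cm

15.58


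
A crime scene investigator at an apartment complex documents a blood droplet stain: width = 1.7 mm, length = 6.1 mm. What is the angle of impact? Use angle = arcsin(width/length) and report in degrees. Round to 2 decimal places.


Blood spatter impact angle calculation:
width / length = 1.7 / 6.1 = 0.278689
angle = arcsin(0.278689)
angle = 16.18 degrees

16.18


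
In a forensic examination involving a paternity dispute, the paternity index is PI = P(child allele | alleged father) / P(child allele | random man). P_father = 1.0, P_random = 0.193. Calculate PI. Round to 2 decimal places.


Paternity Index calculation:
PI = P(allele|father) / P(allele|random)
PI = 1.0 / 0.193
PI = 5.18

5.18


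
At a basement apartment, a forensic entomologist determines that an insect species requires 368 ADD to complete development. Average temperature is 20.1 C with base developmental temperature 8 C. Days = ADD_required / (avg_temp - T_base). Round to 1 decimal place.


Insect development time:
Effective temperature = avg_temp - T_base = 20.1 - 8 = 12.1 C
Days = ADD / effective_temp = 368 / 12.1 = 30.4 days

30.4


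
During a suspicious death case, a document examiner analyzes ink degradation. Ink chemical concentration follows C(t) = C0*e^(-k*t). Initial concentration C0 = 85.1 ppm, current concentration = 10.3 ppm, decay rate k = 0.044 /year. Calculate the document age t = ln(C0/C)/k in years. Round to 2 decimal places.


Document age estimation:
C0/C = 85.1 / 10.3 = 8.262136
ln(C0/C) = 2.111683
t = 2.111683 / 0.044 = 47.99 years

47.99


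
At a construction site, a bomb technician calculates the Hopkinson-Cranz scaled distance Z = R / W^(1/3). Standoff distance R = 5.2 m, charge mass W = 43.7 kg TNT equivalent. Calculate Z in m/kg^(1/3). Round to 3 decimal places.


Scaled distance calculation:
W^(1/3) = 43.7^(1/3) = 3.522307
Z = R / W^(1/3) = 5.2 / 3.522307
Z = 1.476 m/kg^(1/3)

1.476


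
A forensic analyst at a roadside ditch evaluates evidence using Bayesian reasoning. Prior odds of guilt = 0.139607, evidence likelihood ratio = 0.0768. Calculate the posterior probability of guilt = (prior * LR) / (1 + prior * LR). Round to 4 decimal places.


Bayesian evidence evaluation:
Posterior odds = prior_odds * LR = 0.139607 * 0.0768 = 0.01072182
Posterior probability = posterior_odds / (1 + posterior_odds)
= 0.01072182 / (1 + 0.01072182)
= 0.01072182 / 1.01072182
= 0.0106

0.0106


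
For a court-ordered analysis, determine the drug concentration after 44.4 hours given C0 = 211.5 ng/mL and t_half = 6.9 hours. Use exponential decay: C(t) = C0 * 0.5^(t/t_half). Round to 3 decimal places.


Drug concentration decay:
Number of half-lives = t / t_half = 44.4 / 6.9 = 6.434783
Decay factor = 0.5^6.434783 = 0.01155945
C(t) = 211.5 * 0.01155945 = 2.445 ng/mL

2.445


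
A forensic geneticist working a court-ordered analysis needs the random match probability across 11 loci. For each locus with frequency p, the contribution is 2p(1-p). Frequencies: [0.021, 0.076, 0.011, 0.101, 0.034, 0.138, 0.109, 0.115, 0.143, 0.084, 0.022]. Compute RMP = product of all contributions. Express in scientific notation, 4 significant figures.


Computing RMP for 11 loci:
Locus 1: 2 * 0.021 * 0.979 = 0.041118
Locus 2: 2 * 0.076 * 0.924 = 0.140448
Locus 3: 2 * 0.011 * 0.989 = 0.021758
Locus 4: 2 * 0.101 * 0.899 = 0.181598
Locus 5: 2 * 0.034 * 0.966 = 0.065688
Locus 6: 2 * 0.138 * 0.862 = 0.237912
Locus 7: 2 * 0.109 * 0.891 = 0.194238
Locus 8: 2 * 0.115 * 0.885 = 0.20355
Locus 9: 2 * 0.143 * 0.857 = 0.245102
Locus 10: 2 * 0.084 * 0.916 = 0.153888
Locus 11: 2 * 0.022 * 0.978 = 0.043032
RMP = 2.288e-11

2.288e-11


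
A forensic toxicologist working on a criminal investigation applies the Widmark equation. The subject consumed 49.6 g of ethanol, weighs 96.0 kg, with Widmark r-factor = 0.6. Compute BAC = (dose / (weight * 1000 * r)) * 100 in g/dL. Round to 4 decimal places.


Applying the Widmark formula:
BAC = (dose_g / (body_wt * 1000 * r)) * 100
Denominator = 96.0 * 1000 * 0.6 = 57600
BAC = (49.6 / 57600) * 100
BAC = 0.0861 g/dL

0.0861


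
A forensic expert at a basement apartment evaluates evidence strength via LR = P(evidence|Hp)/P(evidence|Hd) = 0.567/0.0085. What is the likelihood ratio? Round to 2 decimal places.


Likelihood ratio calculation:
LR = P(E|Hp) / P(E|Hd)
LR = 0.567 / 0.0085
LR = 66.71

66.71


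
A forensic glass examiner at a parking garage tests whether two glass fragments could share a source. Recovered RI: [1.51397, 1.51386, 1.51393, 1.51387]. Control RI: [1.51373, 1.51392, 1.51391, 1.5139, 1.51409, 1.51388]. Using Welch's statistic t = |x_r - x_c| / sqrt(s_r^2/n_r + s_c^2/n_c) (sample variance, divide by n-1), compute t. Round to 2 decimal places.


Welch's t-criterion for glass RI comparison:
Recovered mean = sum / n_r = 6.05563 / 4 = 1.5139075
Control mean = sum / n_c = 9.08343 / 6 = 1.513905
Recovered sample variance s_r^2 = 2.69167e-09
Control sample variance s_c^2 = 1.315e-08
Welch SE (unpooled) = sqrt(s_r^2/n_r + s_c^2/n_c) = sqrt(6.72917e-10 + 2.19167e-09) = sqrt(2.86459e-09) = 5.35219e-05
|mean_r - mean_c| = 2.5e-06
t = 2.5e-06 / 5.35219e-05 = 0.05

0.05


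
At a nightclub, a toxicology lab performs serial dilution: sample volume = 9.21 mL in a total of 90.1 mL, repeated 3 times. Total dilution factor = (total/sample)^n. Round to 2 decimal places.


Dilution factor calculation:
Single dilution = V_total / V_sample = 90.1 / 9.21 ≈ 9.782845
Number of dilutions = 3
Total DF = (90.1 / 9.21)^3 (full precision, rounded at the end) = 936.26

936.26


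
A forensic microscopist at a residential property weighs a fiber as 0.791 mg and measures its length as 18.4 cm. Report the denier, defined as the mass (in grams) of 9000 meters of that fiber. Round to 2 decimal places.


Denier calculation:
Mass in grams = 0.791 mg / 1000 = 0.000791 g
Length in meters = 18.4 cm / 100 = 0.184 m
Linear density = mass / length = 0.000791 / 0.184 = 0.00429891 g/m
Denier = (g/m) * 9000 = 0.00429891 * 9000 = 38.69

38.69


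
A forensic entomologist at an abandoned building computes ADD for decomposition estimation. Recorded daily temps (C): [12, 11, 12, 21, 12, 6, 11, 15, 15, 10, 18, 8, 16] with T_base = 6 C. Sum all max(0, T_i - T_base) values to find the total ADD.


Computing ADD day by day:
Day 1: max(0, 12 - 6) = 6
Day 2: max(0, 11 - 6) = 5
Day 3: max(0, 12 - 6) = 6
Day 4: max(0, 21 - 6) = 15
Day 5: max(0, 12 - 6) = 6
Day 6: max(0, 6 - 6) = 0
Day 7: max(0, 11 - 6) = 5
Day 8: max(0, 15 - 6) = 9
Day 9: max(0, 15 - 6) = 9
Day 10: max(0, 10 - 6) = 4
Day 11: max(0, 18 - 6) = 12
Day 12: max(0, 8 - 6) = 2
Day 13: max(0, 16 - 6) = 10
Total ADD = 89

89


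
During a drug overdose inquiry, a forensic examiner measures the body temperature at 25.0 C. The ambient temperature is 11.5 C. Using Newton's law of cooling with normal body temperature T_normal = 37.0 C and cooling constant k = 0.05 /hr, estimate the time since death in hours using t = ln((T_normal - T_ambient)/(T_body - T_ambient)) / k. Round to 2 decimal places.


Using Newton's law of cooling:
t = ln((T_normal - T_ambient) / (T_body - T_ambient)) / k
T_normal - T_ambient = 25.5
T_body - T_ambient = 13.5
Ratio = 1.888889
ln(ratio) = 0.635989
t = 0.635989 / 0.05 = 12.72 hours

12.72


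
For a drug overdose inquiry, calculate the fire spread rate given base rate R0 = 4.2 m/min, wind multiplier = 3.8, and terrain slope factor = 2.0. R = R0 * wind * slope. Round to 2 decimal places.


Fire spread rate calculation:
R = R0 * wind_factor * slope_factor
= 4.2 * 3.8 * 2.0
= 15.96 * 2.0
= 31.92 m/min

31.92


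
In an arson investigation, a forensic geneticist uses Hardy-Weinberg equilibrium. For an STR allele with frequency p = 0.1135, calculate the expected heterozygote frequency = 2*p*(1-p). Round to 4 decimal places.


Hardy-Weinberg heterozygote frequency:
q = 1 - p = 1 - 0.1135 = 0.8865
2pq = 2 * 0.1135 * 0.8865 = 0.2012

0.2012


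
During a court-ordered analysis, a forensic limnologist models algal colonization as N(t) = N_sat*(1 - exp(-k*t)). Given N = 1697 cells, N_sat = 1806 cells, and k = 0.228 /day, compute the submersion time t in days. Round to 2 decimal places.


PMSI from diatom colonization curve:
N / N_sat = 1697 / 1806 = 0.939646
1 - N/N_sat = 0.060354
ln(1 - N/N_sat) = -2.807528
t = -ln(1 - N/N_sat) / k = -(-2.807528) / 0.228 = 12.31 days

12.31


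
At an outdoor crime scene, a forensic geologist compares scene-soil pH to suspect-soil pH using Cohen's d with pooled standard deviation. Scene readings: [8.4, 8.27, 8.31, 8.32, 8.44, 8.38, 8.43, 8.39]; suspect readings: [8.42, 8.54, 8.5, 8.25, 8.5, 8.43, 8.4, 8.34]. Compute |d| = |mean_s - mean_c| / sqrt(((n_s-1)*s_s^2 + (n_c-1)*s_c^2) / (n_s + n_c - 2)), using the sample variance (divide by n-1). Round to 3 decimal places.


Pooled-variance Cohen's d for soil pH comparison:
Scene mean = 66.94 / 8 = 8.3675
Suspect mean = 67.38 / 8 = 8.4225
Scene sample variance s_s^2 = 0.003707
Suspect sample variance s_c^2 = 0.008993
Pooled variance = ((n_s-1)*s_s^2 + (n_c-1)*s_c^2) / (n_s + n_c - 2) = 0.00635
Pooled SD = sqrt(0.00635) = 0.079687
Mean difference = -0.055
|d| = |-0.055| / 0.079687 = 0.690

0.690


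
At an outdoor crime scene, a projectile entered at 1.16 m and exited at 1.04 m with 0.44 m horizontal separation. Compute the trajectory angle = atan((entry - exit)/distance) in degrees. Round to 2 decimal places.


Bullet trajectory angle:
Height difference = 1.16 - 1.04 = 0.12 m
angle = atan(0.12 / 0.44)
angle = atan(0.272727)
angle = 15.26 degrees

15.26


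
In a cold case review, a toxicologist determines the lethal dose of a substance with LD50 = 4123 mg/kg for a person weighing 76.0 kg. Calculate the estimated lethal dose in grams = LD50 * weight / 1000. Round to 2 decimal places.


Lethal dose calculation:
Lethal dose = LD50 * body_weight / 1000
= 4123 * 76.0 / 1000
= 313348 / 1000
= 313.35 g

313.35


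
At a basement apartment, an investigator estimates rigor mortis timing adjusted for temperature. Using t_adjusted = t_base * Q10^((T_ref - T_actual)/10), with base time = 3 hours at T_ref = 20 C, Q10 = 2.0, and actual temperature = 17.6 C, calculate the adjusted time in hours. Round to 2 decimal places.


Rigor mortis time adjustment:
Exponent = (T_ref - T_actual) / 10 = (20 - 17.6) / 10 = 0.24
Q10 factor = 2.0^0.24 = 1.18099
t_adjusted = 3 * 1.18099 = 3.54 hours

3.54


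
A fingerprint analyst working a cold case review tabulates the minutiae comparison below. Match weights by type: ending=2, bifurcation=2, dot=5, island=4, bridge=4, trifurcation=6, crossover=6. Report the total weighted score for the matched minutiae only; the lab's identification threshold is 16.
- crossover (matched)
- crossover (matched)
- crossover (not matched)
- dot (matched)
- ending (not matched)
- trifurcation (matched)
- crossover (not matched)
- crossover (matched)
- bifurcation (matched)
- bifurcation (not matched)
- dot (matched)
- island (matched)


Weighted minutiae match score:
  crossover: matched, +6 (running total 6)
  crossover: matched, +6 (running total 12)
  crossover: not matched, +0
  dot: matched, +5 (running total 17)
  ending: not matched, +0
  trifurcation: matched, +6 (running total 23)
  crossover: not matched, +0
  crossover: matched, +6 (running total 29)
  bifurcation: matched, +2 (running total 31)
  bifurcation: not matched, +0
  dot: matched, +5 (running total 36)
  island: matched, +4 (running total 40)
Total score = 40
Threshold = 16; verdict = identification

40


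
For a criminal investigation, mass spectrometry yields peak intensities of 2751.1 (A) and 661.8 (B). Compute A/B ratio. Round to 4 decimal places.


Spectral peak ratio:
Peak A = 2751.1 counts
Peak B = 661.8 counts
Ratio = 2751.1 / 661.8 = 4.1570

4.1570


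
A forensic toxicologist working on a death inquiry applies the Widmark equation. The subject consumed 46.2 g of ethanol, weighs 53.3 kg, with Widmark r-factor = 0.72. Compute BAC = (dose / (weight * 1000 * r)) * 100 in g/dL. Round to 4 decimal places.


Applying the Widmark formula:
BAC = (dose_g / (body_wt * 1000 * r)) * 100
Denominator = 53.3 * 1000 * 0.72 = 38376
BAC = (46.2 / 38376) * 100
BAC = 0.1204 g/dL

0.1204


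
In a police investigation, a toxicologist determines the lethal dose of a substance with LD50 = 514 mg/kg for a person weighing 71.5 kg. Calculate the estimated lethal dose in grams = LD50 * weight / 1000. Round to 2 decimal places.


Lethal dose calculation:
Lethal dose = LD50 * body_weight / 1000
= 514 * 71.5 / 1000
= 36751 / 1000
= 36.75 g

36.75


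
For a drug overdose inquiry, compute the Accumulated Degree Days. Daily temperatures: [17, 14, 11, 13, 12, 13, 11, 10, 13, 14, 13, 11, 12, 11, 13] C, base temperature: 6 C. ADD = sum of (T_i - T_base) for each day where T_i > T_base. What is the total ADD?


Computing ADD day by day:
Day 1: max(0, 17 - 6) = 11
Day 2: max(0, 14 - 6) = 8
Day 3: max(0, 11 - 6) = 5
Day 4: max(0, 13 - 6) = 7
Day 5: max(0, 12 - 6) = 6
Day 6: max(0, 13 - 6) = 7
Day 7: max(0, 11 - 6) = 5
Day 8: max(0, 10 - 6) = 4
Day 9: max(0, 13 - 6) = 7
Day 10: max(0, 14 - 6) = 8
Day 11: max(0, 13 - 6) = 7
Day 12: max(0, 11 - 6) = 5
Day 13: max(0, 12 - 6) = 6
Day 14: max(0, 11 - 6) = 5
Day 15: max(0, 13 - 6) = 7
Total ADD = 98

98


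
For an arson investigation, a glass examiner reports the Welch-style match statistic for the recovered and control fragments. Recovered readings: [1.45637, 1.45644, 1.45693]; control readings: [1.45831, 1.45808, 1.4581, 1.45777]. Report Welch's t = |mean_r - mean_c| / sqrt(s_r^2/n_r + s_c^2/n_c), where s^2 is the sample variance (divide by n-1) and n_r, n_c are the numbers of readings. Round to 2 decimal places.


Welch's t-criterion for glass RI comparison:
Recovered mean = sum / n_r = 4.36974 / 3 = 1.45658
Control mean = sum / n_c = 5.83226 / 4 = 1.458065
Recovered sample variance s_r^2 = 9.31e-08
Control sample variance s_c^2 = 4.95e-08
Welch SE (unpooled) = sqrt(s_r^2/n_r + s_c^2/n_c) = sqrt(3.10333e-08 + 1.2375e-08) = sqrt(4.34083e-08) = 0.000208347
|mean_r - mean_c| = 0.001485
t = 0.001485 / 0.000208347 = 7.13

7.13


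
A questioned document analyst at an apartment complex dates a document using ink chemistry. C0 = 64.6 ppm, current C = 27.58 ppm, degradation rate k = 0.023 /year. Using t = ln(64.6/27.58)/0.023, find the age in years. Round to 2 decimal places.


Document age estimation:
C0/C = 64.6 / 27.58 = 2.342277
ln(C0/C) = 0.851124
t = 0.851124 / 0.023 = 37.01 years

37.01


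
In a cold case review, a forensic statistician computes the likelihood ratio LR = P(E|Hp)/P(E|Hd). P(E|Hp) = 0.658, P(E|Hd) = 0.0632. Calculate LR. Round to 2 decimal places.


Likelihood ratio calculation:
LR = P(E|Hp) / P(E|Hd)
LR = 0.658 / 0.0632
LR = 10.41

10.41


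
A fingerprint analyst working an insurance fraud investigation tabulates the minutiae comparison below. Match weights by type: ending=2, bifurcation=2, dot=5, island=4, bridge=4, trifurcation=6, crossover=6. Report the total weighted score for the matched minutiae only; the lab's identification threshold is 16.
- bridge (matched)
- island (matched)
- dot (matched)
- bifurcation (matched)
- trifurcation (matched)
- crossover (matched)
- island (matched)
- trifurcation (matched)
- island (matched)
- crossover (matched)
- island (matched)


Weighted minutiae match score:
  bridge: matched, +4 (running total 4)
  island: matched, +4 (running total 8)
  dot: matched, +5 (running total 13)
  bifurcation: matched, +2 (running total 15)
  trifurcation: matched, +6 (running total 21)
  crossover: matched, +6 (running total 27)
  island: matched, +4 (running total 31)
  trifurcation: matched, +6 (running total 37)
  island: matched, +4 (running total 41)
  crossover: matched, +6 (running total 47)
  island: matched, +4 (running total 51)
Total score = 51
Threshold = 16; verdict = identification

51


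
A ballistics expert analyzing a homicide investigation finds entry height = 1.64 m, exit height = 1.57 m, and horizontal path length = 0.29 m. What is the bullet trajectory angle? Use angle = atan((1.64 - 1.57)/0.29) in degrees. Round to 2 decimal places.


Bullet trajectory angle:
Height difference = 1.64 - 1.57 = 0.07 m
angle = atan(0.07 / 0.29)
angle = atan(0.241379)
angle = 13.57 degrees

13.57


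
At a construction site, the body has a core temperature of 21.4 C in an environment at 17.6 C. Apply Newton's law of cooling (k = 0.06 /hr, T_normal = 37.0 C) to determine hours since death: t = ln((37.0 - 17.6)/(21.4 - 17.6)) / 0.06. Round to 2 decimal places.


Using Newton's law of cooling:
t = ln((T_normal - T_ambient) / (T_body - T_ambient)) / k
T_normal - T_ambient = 19.4
T_body - T_ambient = 3.8
Ratio = 5.105263
ln(ratio) = 1.630272
t = 1.630272 / 0.06 = 27.17 hours

27.17


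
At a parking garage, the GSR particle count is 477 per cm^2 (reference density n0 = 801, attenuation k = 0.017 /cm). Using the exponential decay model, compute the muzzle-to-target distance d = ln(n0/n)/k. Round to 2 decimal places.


GSR distance calculation:
n0/n = 801 / 477 = 1.679245
ln(n0/n) = 0.518344
d = 0.518344 / 0.017 = 30.49 cm

30.49


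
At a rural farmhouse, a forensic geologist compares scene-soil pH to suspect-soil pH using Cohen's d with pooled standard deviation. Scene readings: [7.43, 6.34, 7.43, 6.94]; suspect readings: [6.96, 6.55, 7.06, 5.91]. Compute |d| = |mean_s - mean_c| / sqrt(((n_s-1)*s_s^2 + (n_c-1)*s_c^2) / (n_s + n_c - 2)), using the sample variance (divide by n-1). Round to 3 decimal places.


Pooled-variance Cohen's d for soil pH comparison:
Scene mean = 28.14 / 4 = 7.035
Suspect mean = 26.48 / 4 = 6.62
Scene sample variance s_s^2 = 0.268033
Suspect sample variance s_c^2 = 0.272733
Pooled variance = ((n_s-1)*s_s^2 + (n_c-1)*s_c^2) / (n_s + n_c - 2) = 0.270383
Pooled SD = sqrt(0.270383) = 0.519984
Mean difference = 0.415
|d| = |0.415| / 0.519984 = 0.798

0.798


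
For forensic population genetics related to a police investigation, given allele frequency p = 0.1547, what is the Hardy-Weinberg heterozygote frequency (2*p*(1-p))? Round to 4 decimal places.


Hardy-Weinberg heterozygote frequency:
q = 1 - p = 1 - 0.1547 = 0.8453
2pq = 2 * 0.1547 * 0.8453 = 0.2615

0.2615


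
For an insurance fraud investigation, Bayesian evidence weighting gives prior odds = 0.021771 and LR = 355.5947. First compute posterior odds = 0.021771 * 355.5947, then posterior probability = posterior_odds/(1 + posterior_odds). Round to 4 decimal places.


Bayesian evidence evaluation:
Posterior odds = prior_odds * LR = 0.021771 * 355.5947 = 7.741652
Posterior probability = posterior_odds / (1 + posterior_odds)
= 7.741652 / (1 + 7.741652)
= 7.741652 / 8.741652
= 0.8856

0.8856


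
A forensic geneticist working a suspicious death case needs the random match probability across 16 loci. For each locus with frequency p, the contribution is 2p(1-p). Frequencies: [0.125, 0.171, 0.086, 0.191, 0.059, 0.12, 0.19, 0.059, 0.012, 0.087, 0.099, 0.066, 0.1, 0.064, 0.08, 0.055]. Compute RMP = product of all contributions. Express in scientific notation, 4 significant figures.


Computing RMP for 16 loci:
Locus 1: 2 * 0.125 * 0.875 = 0.21875
Locus 2: 2 * 0.171 * 0.829 = 0.283518
Locus 3: 2 * 0.086 * 0.914 = 0.157208
Locus 4: 2 * 0.191 * 0.809 = 0.309038
Locus 5: 2 * 0.059 * 0.941 = 0.111038
Locus 6: 2 * 0.12 * 0.88 = 0.2112
Locus 7: 2 * 0.19 * 0.81 = 0.3078
Locus 8: 2 * 0.059 * 0.941 = 0.111038
Locus 9: 2 * 0.012 * 0.988 = 0.023712
Locus 10: 2 * 0.087 * 0.913 = 0.158862
Locus 11: 2 * 0.099 * 0.901 = 0.178398
Locus 12: 2 * 0.066 * 0.934 = 0.123288
Locus 13: 2 * 0.1 * 0.9 = 0.18
Locus 14: 2 * 0.064 * 0.936 = 0.119808
Locus 15: 2 * 0.08 * 0.92 = 0.1472
Locus 16: 2 * 0.055 * 0.945 = 0.10395
RMP = 6.603e-14

6.603e-14


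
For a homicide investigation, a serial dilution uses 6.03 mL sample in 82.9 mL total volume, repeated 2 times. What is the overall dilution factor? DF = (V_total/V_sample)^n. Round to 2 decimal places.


Dilution factor calculation:
Single dilution = V_total / V_sample = 82.9 / 6.03 ≈ 13.747927
Number of dilutions = 2
Total DF = (82.9 / 6.03)^2 (full precision, rounded at the end) = 189.01

189.01


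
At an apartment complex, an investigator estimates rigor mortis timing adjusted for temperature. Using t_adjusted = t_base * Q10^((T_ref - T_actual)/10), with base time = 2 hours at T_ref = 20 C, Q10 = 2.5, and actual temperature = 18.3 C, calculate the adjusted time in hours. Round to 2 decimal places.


Rigor mortis time adjustment:
Exponent = (T_ref - T_actual) / 10 = (20 - 18.3) / 10 = 0.17
Q10 factor = 2.5^0.17 = 1.16856
t_adjusted = 2 * 1.16856 = 2.34 hours

2.34


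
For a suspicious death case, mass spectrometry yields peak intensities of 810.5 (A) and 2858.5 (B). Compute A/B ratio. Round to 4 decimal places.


Spectral peak ratio:
Peak A = 810.5 counts
Peak B = 2858.5 counts
Ratio = 810.5 / 2858.5 = 0.2835

0.2835
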